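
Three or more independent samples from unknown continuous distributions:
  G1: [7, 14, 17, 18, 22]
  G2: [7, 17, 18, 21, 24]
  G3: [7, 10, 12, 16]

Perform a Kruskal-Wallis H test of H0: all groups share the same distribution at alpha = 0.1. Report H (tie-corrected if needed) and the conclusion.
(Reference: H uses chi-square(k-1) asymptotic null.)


Step 1: Combine all N = 14 observations and assign midranks.
sorted (value, group, rank): (7,G1,2), (7,G2,2), (7,G3,2), (10,G3,4), (12,G3,5), (14,G1,6), (16,G3,7), (17,G1,8.5), (17,G2,8.5), (18,G1,10.5), (18,G2,10.5), (21,G2,12), (22,G1,13), (24,G2,14)
Step 2: Sum ranks within each group.
R_1 = 40 (n_1 = 5)
R_2 = 47 (n_2 = 5)
R_3 = 18 (n_3 = 4)
Step 3: H = 12/(N(N+1)) * sum(R_i^2/n_i) - 3(N+1)
     = 12/(14*15) * (40^2/5 + 47^2/5 + 18^2/4) - 3*15
     = 0.057143 * 842.8 - 45
     = 3.160000.
Step 4: Ties present; correction factor C = 1 - 36/(14^3 - 14) = 0.986813. Corrected H = 3.160000 / 0.986813 = 3.202227.
Step 5: Under H0, H ~ chi^2(2); p-value = 0.201672.
Step 6: alpha = 0.1. fail to reject H0.

H = 3.2022, df = 2, p = 0.201672, fail to reject H0.


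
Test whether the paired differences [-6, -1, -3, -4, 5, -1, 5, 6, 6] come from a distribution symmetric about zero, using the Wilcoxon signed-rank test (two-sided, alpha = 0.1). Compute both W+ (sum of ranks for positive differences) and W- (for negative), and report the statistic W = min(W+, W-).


Step 1: Drop any zero differences (none here) and take |d_i|.
|d| = [6, 1, 3, 4, 5, 1, 5, 6, 6]
Step 2: Midrank |d_i| (ties get averaged ranks).
ranks: |6|->8, |1|->1.5, |3|->3, |4|->4, |5|->5.5, |1|->1.5, |5|->5.5, |6|->8, |6|->8
Step 3: Attach original signs; sum ranks with positive sign and with negative sign.
W+ = 5.5 + 5.5 + 8 + 8 = 27
W- = 8 + 1.5 + 3 + 4 + 1.5 = 18
(Check: W+ + W- = 45 should equal n(n+1)/2 = 45.)
Step 4: Test statistic W = min(W+, W-) = 18.
Step 5: Ties in |d|, so use the tie-corrected normal approximation.
        E[W] = n(n+1)/4 = 9*10/4 = 22.5.
        Tie groups: |d|=1 (t=2), |d|=5 (t=2), |d|=6 (t=3); sum(t^3 - t) = 36.
        Var[W] = n(n+1)(2n+1)/24 - sum(t^3-t)/48 = 1710/24 - 36/48 = 70.5.
        z = (W - E[W]) / sqrt(Var[W]) = (18 - 22.5) / 8.3964 = -0.5359.
        Two-sided p = 2*Phi(z) = 0.591998.
Step 6: alpha = 0.1. fail to reject H0.

W+ = 27, W- = 18, W = min = 18, p = 0.591998, fail to reject H0.


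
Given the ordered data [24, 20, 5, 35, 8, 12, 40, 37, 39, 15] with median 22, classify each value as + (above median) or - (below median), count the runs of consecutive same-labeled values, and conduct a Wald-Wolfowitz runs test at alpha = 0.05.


Step 1: Compute median = 22; label A = above, B = below.
Labels in order: ABBABBAAAB  (n_A = 5, n_B = 5)
Step 2: Count runs R = 6.
Step 3: Under H0 (random ordering), E[R] = 2*n_A*n_B/(n_A+n_B) + 1 = 2*5*5/10 + 1 = 6.0000.
        Var[R] = 2*n_A*n_B*(2*n_A*n_B - n_A - n_B) / ((n_A+n_B)^2 * (n_A+n_B-1)) = 2000/900 = 2.2222.
        SD[R] = 1.4907.
Step 4: R = E[R], so z = 0 with no continuity correction.
Step 5: Two-sided p-value via normal approximation = 2*(1 - Phi(|z|)) = 1.000000.
Step 6: alpha = 0.05. fail to reject H0.

R = 6, z = 0.0000, p = 1.000000, fail to reject H0.


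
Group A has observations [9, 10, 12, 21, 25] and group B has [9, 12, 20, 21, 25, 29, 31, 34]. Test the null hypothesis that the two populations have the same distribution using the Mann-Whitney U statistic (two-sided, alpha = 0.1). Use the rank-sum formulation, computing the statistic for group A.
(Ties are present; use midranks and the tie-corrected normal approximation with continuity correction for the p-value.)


Step 1: Combine and sort all 13 observations; assign midranks.
sorted (value, group): (9,X), (9,Y), (10,X), (12,X), (12,Y), (20,Y), (21,X), (21,Y), (25,X), (25,Y), (29,Y), (31,Y), (34,Y)
ranks: 9->1.5, 9->1.5, 10->3, 12->4.5, 12->4.5, 20->6, 21->7.5, 21->7.5, 25->9.5, 25->9.5, 29->11, 31->12, 34->13
Step 2: Rank sum for X: R1 = 1.5 + 3 + 4.5 + 7.5 + 9.5 = 26.
Step 3: U_X = R1 - n1(n1+1)/2 = 26 - 5*6/2 = 26 - 15 = 11.
       U_Y = n1*n2 - U_X = 40 - 11 = 29.
Step 4: Ties are present, so use the tie-corrected normal approximation (with continuity correction) for the p-value.
Step 5: p-value = 0.210874; compare to alpha = 0.1. fail to reject H0.

U_X = 11, p = 0.210874, fail to reject H0 at alpha = 0.1.


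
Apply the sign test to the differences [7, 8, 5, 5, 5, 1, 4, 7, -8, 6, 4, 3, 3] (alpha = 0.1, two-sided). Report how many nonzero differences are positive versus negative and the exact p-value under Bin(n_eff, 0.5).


Step 1: Discard zero differences. Original n = 13; n_eff = number of nonzero differences = 13.
Nonzero differences (with sign): +7, +8, +5, +5, +5, +1, +4, +7, -8, +6, +4, +3, +3
Step 2: Count signs: positive = 12, negative = 1.
Step 3: Under H0: P(positive) = 0.5, so the number of positives S ~ Bin(13, 0.5).
Step 4: Two-sided exact p-value = sum of Bin(13,0.5) probabilities at or below the observed probability = 0.003418.
Step 5: alpha = 0.1. reject H0.

n_eff = 13, pos = 12, neg = 1, p = 0.003418, reject H0.


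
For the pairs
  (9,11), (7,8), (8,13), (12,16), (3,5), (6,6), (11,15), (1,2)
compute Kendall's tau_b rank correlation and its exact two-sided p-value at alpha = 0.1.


Step 1: Enumerate the 28 unordered pairs (i,j) with i<j and classify each by sign(x_j-x_i) * sign(y_j-y_i).
  (1,2):dx=-2,dy=-3->C; (1,3):dx=-1,dy=+2->D; (1,4):dx=+3,dy=+5->C; (1,5):dx=-6,dy=-6->C
  (1,6):dx=-3,dy=-5->C; (1,7):dx=+2,dy=+4->C; (1,8):dx=-8,dy=-9->C; (2,3):dx=+1,dy=+5->C
  (2,4):dx=+5,dy=+8->C; (2,5):dx=-4,dy=-3->C; (2,6):dx=-1,dy=-2->C; (2,7):dx=+4,dy=+7->C
  (2,8):dx=-6,dy=-6->C; (3,4):dx=+4,dy=+3->C; (3,5):dx=-5,dy=-8->C; (3,6):dx=-2,dy=-7->C
  (3,7):dx=+3,dy=+2->C; (3,8):dx=-7,dy=-11->C; (4,5):dx=-9,dy=-11->C; (4,6):dx=-6,dy=-10->C
  (4,7):dx=-1,dy=-1->C; (4,8):dx=-11,dy=-14->C; (5,6):dx=+3,dy=+1->C; (5,7):dx=+8,dy=+10->C
  (5,8):dx=-2,dy=-3->C; (6,7):dx=+5,dy=+9->C; (6,8):dx=-5,dy=-4->C; (7,8):dx=-10,dy=-13->C
Step 2: C = 27, D = 1, total pairs = 28.
Step 3: tau = (C - D)/(n(n-1)/2) = (27 - 1)/28 = 0.928571.
Step 4: Exact two-sided p-value (enumerate n! = 40320 permutations of y under H0): p = 0.000397.
Step 5: alpha = 0.1. reject H0.

tau_b = 0.9286 (C=27, D=1), p = 0.000397, reject H0.


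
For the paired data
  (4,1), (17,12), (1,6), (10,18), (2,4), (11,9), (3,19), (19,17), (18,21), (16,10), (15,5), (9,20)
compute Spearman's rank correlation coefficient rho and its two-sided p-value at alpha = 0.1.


Step 1: Rank x and y separately (midranks; no ties here).
rank(x): 4->4, 17->10, 1->1, 10->6, 2->2, 11->7, 3->3, 19->12, 18->11, 16->9, 15->8, 9->5
rank(y): 1->1, 12->7, 6->4, 18->9, 4->2, 9->5, 19->10, 17->8, 21->12, 10->6, 5->3, 20->11
Step 2: d_i = R_x(i) - R_y(i); compute d_i^2.
  (4-1)^2=9, (10-7)^2=9, (1-4)^2=9, (6-9)^2=9, (2-2)^2=0, (7-5)^2=4, (3-10)^2=49, (12-8)^2=16, (11-12)^2=1, (9-6)^2=9, (8-3)^2=25, (5-11)^2=36
sum(d^2) = 176.
Step 3: rho = 1 - 6*176 / (12*(12^2 - 1)) = 1 - 1056/1716 = 0.384615.
Step 4: Under H0, t = rho * sqrt((n-2)/(1-rho^2)) = 1.3176 ~ t(10).
Step 5: Two-sided p-value from the t-distribution with 10 df = 0.217020.
Step 6: alpha = 0.1. fail to reject H0.

rho = 0.3846, p = 0.217020, fail to reject H0 at alpha = 0.1.


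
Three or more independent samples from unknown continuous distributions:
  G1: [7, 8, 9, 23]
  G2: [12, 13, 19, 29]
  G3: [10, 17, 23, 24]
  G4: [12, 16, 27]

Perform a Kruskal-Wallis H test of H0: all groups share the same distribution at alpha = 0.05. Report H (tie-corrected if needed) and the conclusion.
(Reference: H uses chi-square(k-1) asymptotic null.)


Step 1: Combine all N = 15 observations and assign midranks.
sorted (value, group, rank): (7,G1,1), (8,G1,2), (9,G1,3), (10,G3,4), (12,G2,5.5), (12,G4,5.5), (13,G2,7), (16,G4,8), (17,G3,9), (19,G2,10), (23,G1,11.5), (23,G3,11.5), (24,G3,13), (27,G4,14), (29,G2,15)
Step 2: Sum ranks within each group.
R_1 = 17.5 (n_1 = 4)
R_2 = 37.5 (n_2 = 4)
R_3 = 37.5 (n_3 = 4)
R_4 = 27.5 (n_4 = 3)
Step 3: H = 12/(N(N+1)) * sum(R_i^2/n_i) - 3(N+1)
     = 12/(15*16) * (17.5^2/4 + 37.5^2/4 + 37.5^2/4 + 27.5^2/3) - 3*16
     = 0.050000 * 1031.77 - 48
     = 3.588542.
Step 4: Ties present; correction factor C = 1 - 12/(15^3 - 15) = 0.996429. Corrected H = 3.588542 / 0.996429 = 3.601404.
Step 5: Under H0, H ~ chi^2(3); p-value = 0.307847.
Step 6: alpha = 0.05. fail to reject H0.

H = 3.6014, df = 3, p = 0.307847, fail to reject H0.


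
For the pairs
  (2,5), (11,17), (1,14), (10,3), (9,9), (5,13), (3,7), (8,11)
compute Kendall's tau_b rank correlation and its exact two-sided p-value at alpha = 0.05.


Step 1: Enumerate the 28 unordered pairs (i,j) with i<j and classify each by sign(x_j-x_i) * sign(y_j-y_i).
  (1,2):dx=+9,dy=+12->C; (1,3):dx=-1,dy=+9->D; (1,4):dx=+8,dy=-2->D; (1,5):dx=+7,dy=+4->C
  (1,6):dx=+3,dy=+8->C; (1,7):dx=+1,dy=+2->C; (1,8):dx=+6,dy=+6->C; (2,3):dx=-10,dy=-3->C
  (2,4):dx=-1,dy=-14->C; (2,5):dx=-2,dy=-8->C; (2,6):dx=-6,dy=-4->C; (2,7):dx=-8,dy=-10->C
  (2,8):dx=-3,dy=-6->C; (3,4):dx=+9,dy=-11->D; (3,5):dx=+8,dy=-5->D; (3,6):dx=+4,dy=-1->D
  (3,7):dx=+2,dy=-7->D; (3,8):dx=+7,dy=-3->D; (4,5):dx=-1,dy=+6->D; (4,6):dx=-5,dy=+10->D
  (4,7):dx=-7,dy=+4->D; (4,8):dx=-2,dy=+8->D; (5,6):dx=-4,dy=+4->D; (5,7):dx=-6,dy=-2->C
  (5,8):dx=-1,dy=+2->D; (6,7):dx=-2,dy=-6->C; (6,8):dx=+3,dy=-2->D; (7,8):dx=+5,dy=+4->C
Step 2: C = 14, D = 14, total pairs = 28.
Step 3: tau = (C - D)/(n(n-1)/2) = (14 - 14)/28 = 0.000000.
Step 4: Exact two-sided p-value (enumerate n! = 40320 permutations of y under H0): p = 1.000000.
Step 5: alpha = 0.05. fail to reject H0.

tau_b = 0.0000 (C=14, D=14), p = 1.000000, fail to reject H0.


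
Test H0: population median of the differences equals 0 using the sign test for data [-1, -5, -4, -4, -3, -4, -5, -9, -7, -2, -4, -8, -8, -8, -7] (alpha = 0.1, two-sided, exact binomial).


Step 1: Discard zero differences. Original n = 15; n_eff = number of nonzero differences = 15.
Nonzero differences (with sign): -1, -5, -4, -4, -3, -4, -5, -9, -7, -2, -4, -8, -8, -8, -7
Step 2: Count signs: positive = 0, negative = 15.
Step 3: Under H0: P(positive) = 0.5, so the number of positives S ~ Bin(15, 0.5).
Step 4: Two-sided exact p-value = sum of Bin(15,0.5) probabilities at or below the observed probability = 0.000061.
Step 5: alpha = 0.1. reject H0.

n_eff = 15, pos = 0, neg = 15, p = 0.000061, reject H0.


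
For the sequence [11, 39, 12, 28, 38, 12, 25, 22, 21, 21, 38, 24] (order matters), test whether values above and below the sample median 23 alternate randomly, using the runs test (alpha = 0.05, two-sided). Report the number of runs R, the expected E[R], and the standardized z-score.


Step 1: Compute median = 23; label A = above, B = below.
Labels in order: BABAABABBBAA  (n_A = 6, n_B = 6)
Step 2: Count runs R = 8.
Step 3: Under H0 (random ordering), E[R] = 2*n_A*n_B/(n_A+n_B) + 1 = 2*6*6/12 + 1 = 7.0000.
        Var[R] = 2*n_A*n_B*(2*n_A*n_B - n_A - n_B) / ((n_A+n_B)^2 * (n_A+n_B-1)) = 4320/1584 = 2.7273.
        SD[R] = 1.6514.
Step 4: Continuity-corrected z = (R - 0.5 - E[R]) / SD[R] = (8 - 0.5 - 7.0000) / 1.6514 = 0.3028.
Step 5: Two-sided p-value via normal approximation = 2*(1 - Phi(|z|)) = 0.762069.
Step 6: alpha = 0.05. fail to reject H0.

R = 8, z = 0.3028, p = 0.762069, fail to reject H0.


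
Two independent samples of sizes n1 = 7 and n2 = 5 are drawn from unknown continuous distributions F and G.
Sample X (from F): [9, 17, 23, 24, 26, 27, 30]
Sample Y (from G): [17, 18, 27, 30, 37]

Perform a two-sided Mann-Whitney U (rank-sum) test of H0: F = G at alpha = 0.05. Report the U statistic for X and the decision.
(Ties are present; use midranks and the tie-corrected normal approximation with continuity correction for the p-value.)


Step 1: Combine and sort all 12 observations; assign midranks.
sorted (value, group): (9,X), (17,X), (17,Y), (18,Y), (23,X), (24,X), (26,X), (27,X), (27,Y), (30,X), (30,Y), (37,Y)
ranks: 9->1, 17->2.5, 17->2.5, 18->4, 23->5, 24->6, 26->7, 27->8.5, 27->8.5, 30->10.5, 30->10.5, 37->12
Step 2: Rank sum for X: R1 = 1 + 2.5 + 5 + 6 + 7 + 8.5 + 10.5 = 40.5.
Step 3: U_X = R1 - n1(n1+1)/2 = 40.5 - 7*8/2 = 40.5 - 28 = 12.5.
       U_Y = n1*n2 - U_X = 35 - 12.5 = 22.5.
Step 4: Ties are present, so use the tie-corrected normal approximation (with continuity correction) for the p-value.
Step 5: p-value = 0.462546; compare to alpha = 0.05. fail to reject H0.

U_X = 12.5, p = 0.462546, fail to reject H0 at alpha = 0.05.


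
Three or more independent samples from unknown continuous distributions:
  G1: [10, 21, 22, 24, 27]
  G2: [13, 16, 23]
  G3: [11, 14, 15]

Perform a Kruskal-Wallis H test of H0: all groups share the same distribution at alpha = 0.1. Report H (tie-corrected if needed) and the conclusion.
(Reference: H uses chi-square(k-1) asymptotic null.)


Step 1: Combine all N = 11 observations and assign midranks.
sorted (value, group, rank): (10,G1,1), (11,G3,2), (13,G2,3), (14,G3,4), (15,G3,5), (16,G2,6), (21,G1,7), (22,G1,8), (23,G2,9), (24,G1,10), (27,G1,11)
Step 2: Sum ranks within each group.
R_1 = 37 (n_1 = 5)
R_2 = 18 (n_2 = 3)
R_3 = 11 (n_3 = 3)
Step 3: H = 12/(N(N+1)) * sum(R_i^2/n_i) - 3(N+1)
     = 12/(11*12) * (37^2/5 + 18^2/3 + 11^2/3) - 3*12
     = 0.090909 * 422.133 - 36
     = 2.375758.
Step 4: No ties, so H is used without correction.
Step 5: Under H0, H ~ chi^2(2); p-value = 0.304867.
Step 6: alpha = 0.1. fail to reject H0.

H = 2.3758, df = 2, p = 0.304867, fail to reject H0.


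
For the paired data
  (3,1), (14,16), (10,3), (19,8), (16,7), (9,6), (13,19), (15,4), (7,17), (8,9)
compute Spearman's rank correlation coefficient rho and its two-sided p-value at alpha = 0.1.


Step 1: Rank x and y separately (midranks; no ties here).
rank(x): 3->1, 14->7, 10->5, 19->10, 16->9, 9->4, 13->6, 15->8, 7->2, 8->3
rank(y): 1->1, 16->8, 3->2, 8->6, 7->5, 6->4, 19->10, 4->3, 17->9, 9->7
Step 2: d_i = R_x(i) - R_y(i); compute d_i^2.
  (1-1)^2=0, (7-8)^2=1, (5-2)^2=9, (10-6)^2=16, (9-5)^2=16, (4-4)^2=0, (6-10)^2=16, (8-3)^2=25, (2-9)^2=49, (3-7)^2=16
sum(d^2) = 148.
Step 3: rho = 1 - 6*148 / (10*(10^2 - 1)) = 1 - 888/990 = 0.103030.
Step 4: Under H0, t = rho * sqrt((n-2)/(1-rho^2)) = 0.2930 ~ t(8).
Step 5: Two-sided p-value from the t-distribution with 8 df = 0.776998.
Step 6: alpha = 0.1. fail to reject H0.

rho = 0.1030, p = 0.776998, fail to reject H0 at alpha = 0.1.


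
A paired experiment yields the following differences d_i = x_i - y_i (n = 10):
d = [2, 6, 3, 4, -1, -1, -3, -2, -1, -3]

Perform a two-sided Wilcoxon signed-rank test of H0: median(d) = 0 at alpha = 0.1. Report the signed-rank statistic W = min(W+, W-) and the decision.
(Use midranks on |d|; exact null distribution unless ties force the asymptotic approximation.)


Step 1: Drop any zero differences (none here) and take |d_i|.
|d| = [2, 6, 3, 4, 1, 1, 3, 2, 1, 3]
Step 2: Midrank |d_i| (ties get averaged ranks).
ranks: |2|->4.5, |6|->10, |3|->7, |4|->9, |1|->2, |1|->2, |3|->7, |2|->4.5, |1|->2, |3|->7
Step 3: Attach original signs; sum ranks with positive sign and with negative sign.
W+ = 4.5 + 10 + 7 + 9 = 30.5
W- = 2 + 2 + 7 + 4.5 + 2 + 7 = 24.5
(Check: W+ + W- = 55 should equal n(n+1)/2 = 55.)
Step 4: Test statistic W = min(W+, W-) = 24.5.
Step 5: Ties in |d|, so use the tie-corrected normal approximation.
        E[W] = n(n+1)/4 = 10*11/4 = 27.5.
        Tie groups: |d|=1 (t=3), |d|=2 (t=2), |d|=3 (t=3); sum(t^3 - t) = 54.
        Var[W] = n(n+1)(2n+1)/24 - sum(t^3-t)/48 = 2310/24 - 54/48 = 95.125.
        z = (W - E[W]) / sqrt(Var[W]) = (24.5 - 27.5) / 9.7532 = -0.3076.
        Two-sided p = 2*Phi(z) = 0.758393.
Step 6: alpha = 0.1. fail to reject H0.

W+ = 30.5, W- = 24.5, W = min = 24.5, p = 0.758393, fail to reject H0.


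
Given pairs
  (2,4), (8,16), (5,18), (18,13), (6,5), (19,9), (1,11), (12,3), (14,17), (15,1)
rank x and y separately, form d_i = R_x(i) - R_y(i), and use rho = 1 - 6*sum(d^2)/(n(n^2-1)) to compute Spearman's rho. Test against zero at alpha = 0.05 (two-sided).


Step 1: Rank x and y separately (midranks; no ties here).
rank(x): 2->2, 8->5, 5->3, 18->9, 6->4, 19->10, 1->1, 12->6, 14->7, 15->8
rank(y): 4->3, 16->8, 18->10, 13->7, 5->4, 9->5, 11->6, 3->2, 17->9, 1->1
Step 2: d_i = R_x(i) - R_y(i); compute d_i^2.
  (2-3)^2=1, (5-8)^2=9, (3-10)^2=49, (9-7)^2=4, (4-4)^2=0, (10-5)^2=25, (1-6)^2=25, (6-2)^2=16, (7-9)^2=4, (8-1)^2=49
sum(d^2) = 182.
Step 3: rho = 1 - 6*182 / (10*(10^2 - 1)) = 1 - 1092/990 = -0.103030.
Step 4: Under H0, t = rho * sqrt((n-2)/(1-rho^2)) = -0.2930 ~ t(8).
Step 5: Two-sided p-value from the t-distribution with 8 df = 0.776998.
Step 6: alpha = 0.05. fail to reject H0.

rho = -0.1030, p = 0.776998, fail to reject H0 at alpha = 0.05.


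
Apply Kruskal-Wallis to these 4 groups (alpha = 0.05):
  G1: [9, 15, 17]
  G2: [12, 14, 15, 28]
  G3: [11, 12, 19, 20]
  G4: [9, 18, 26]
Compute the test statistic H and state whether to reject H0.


Step 1: Combine all N = 14 observations and assign midranks.
sorted (value, group, rank): (9,G1,1.5), (9,G4,1.5), (11,G3,3), (12,G2,4.5), (12,G3,4.5), (14,G2,6), (15,G1,7.5), (15,G2,7.5), (17,G1,9), (18,G4,10), (19,G3,11), (20,G3,12), (26,G4,13), (28,G2,14)
Step 2: Sum ranks within each group.
R_1 = 18 (n_1 = 3)
R_2 = 32 (n_2 = 4)
R_3 = 30.5 (n_3 = 4)
R_4 = 24.5 (n_4 = 3)
Step 3: H = 12/(N(N+1)) * sum(R_i^2/n_i) - 3(N+1)
     = 12/(14*15) * (18^2/3 + 32^2/4 + 30.5^2/4 + 24.5^2/3) - 3*15
     = 0.057143 * 796.646 - 45
     = 0.522619.
Step 4: Ties present; correction factor C = 1 - 18/(14^3 - 14) = 0.993407. Corrected H = 0.522619 / 0.993407 = 0.526088.
Step 5: Under H0, H ~ chi^2(3); p-value = 0.913124.
Step 6: alpha = 0.05. fail to reject H0.

H = 0.5261, df = 3, p = 0.913124, fail to reject H0.


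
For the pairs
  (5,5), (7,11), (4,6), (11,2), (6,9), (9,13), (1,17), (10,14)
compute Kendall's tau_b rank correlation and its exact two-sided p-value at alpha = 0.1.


Step 1: Enumerate the 28 unordered pairs (i,j) with i<j and classify each by sign(x_j-x_i) * sign(y_j-y_i).
  (1,2):dx=+2,dy=+6->C; (1,3):dx=-1,dy=+1->D; (1,4):dx=+6,dy=-3->D; (1,5):dx=+1,dy=+4->C
  (1,6):dx=+4,dy=+8->C; (1,7):dx=-4,dy=+12->D; (1,8):dx=+5,dy=+9->C; (2,3):dx=-3,dy=-5->C
  (2,4):dx=+4,dy=-9->D; (2,5):dx=-1,dy=-2->C; (2,6):dx=+2,dy=+2->C; (2,7):dx=-6,dy=+6->D
  (2,8):dx=+3,dy=+3->C; (3,4):dx=+7,dy=-4->D; (3,5):dx=+2,dy=+3->C; (3,6):dx=+5,dy=+7->C
  (3,7):dx=-3,dy=+11->D; (3,8):dx=+6,dy=+8->C; (4,5):dx=-5,dy=+7->D; (4,6):dx=-2,dy=+11->D
  (4,7):dx=-10,dy=+15->D; (4,8):dx=-1,dy=+12->D; (5,6):dx=+3,dy=+4->C; (5,7):dx=-5,dy=+8->D
  (5,8):dx=+4,dy=+5->C; (6,7):dx=-8,dy=+4->D; (6,8):dx=+1,dy=+1->C; (7,8):dx=+9,dy=-3->D
Step 2: C = 14, D = 14, total pairs = 28.
Step 3: tau = (C - D)/(n(n-1)/2) = (14 - 14)/28 = 0.000000.
Step 4: Exact two-sided p-value (enumerate n! = 40320 permutations of y under H0): p = 1.000000.
Step 5: alpha = 0.1. fail to reject H0.

tau_b = 0.0000 (C=14, D=14), p = 1.000000, fail to reject H0.


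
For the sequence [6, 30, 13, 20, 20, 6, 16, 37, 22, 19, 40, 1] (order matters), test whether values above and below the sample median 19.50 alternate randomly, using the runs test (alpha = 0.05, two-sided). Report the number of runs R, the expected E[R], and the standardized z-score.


Step 1: Compute median = 19.50; label A = above, B = below.
Labels in order: BABAABBAABAB  (n_A = 6, n_B = 6)
Step 2: Count runs R = 9.
Step 3: Under H0 (random ordering), E[R] = 2*n_A*n_B/(n_A+n_B) + 1 = 2*6*6/12 + 1 = 7.0000.
        Var[R] = 2*n_A*n_B*(2*n_A*n_B - n_A - n_B) / ((n_A+n_B)^2 * (n_A+n_B-1)) = 4320/1584 = 2.7273.
        SD[R] = 1.6514.
Step 4: Continuity-corrected z = (R - 0.5 - E[R]) / SD[R] = (9 - 0.5 - 7.0000) / 1.6514 = 0.9083.
Step 5: Two-sided p-value via normal approximation = 2*(1 - Phi(|z|)) = 0.363722.
Step 6: alpha = 0.05. fail to reject H0.

R = 9, z = 0.9083, p = 0.363722, fail to reject H0.


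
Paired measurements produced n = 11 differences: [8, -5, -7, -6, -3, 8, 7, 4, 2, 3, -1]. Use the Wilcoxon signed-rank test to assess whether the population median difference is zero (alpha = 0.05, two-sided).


Step 1: Drop any zero differences (none here) and take |d_i|.
|d| = [8, 5, 7, 6, 3, 8, 7, 4, 2, 3, 1]
Step 2: Midrank |d_i| (ties get averaged ranks).
ranks: |8|->10.5, |5|->6, |7|->8.5, |6|->7, |3|->3.5, |8|->10.5, |7|->8.5, |4|->5, |2|->2, |3|->3.5, |1|->1
Step 3: Attach original signs; sum ranks with positive sign and with negative sign.
W+ = 10.5 + 10.5 + 8.5 + 5 + 2 + 3.5 = 40
W- = 6 + 8.5 + 7 + 3.5 + 1 = 26
(Check: W+ + W- = 66 should equal n(n+1)/2 = 66.)
Step 4: Test statistic W = min(W+, W-) = 26.
Step 5: Ties in |d|, so use the tie-corrected normal approximation.
        E[W] = n(n+1)/4 = 11*12/4 = 33.
        Tie groups: |d|=3 (t=2), |d|=7 (t=2), |d|=8 (t=2); sum(t^3 - t) = 18.
        Var[W] = n(n+1)(2n+1)/24 - sum(t^3-t)/48 = 3036/24 - 18/48 = 126.125.
        z = (W - E[W]) / sqrt(Var[W]) = (26 - 33) / 11.2305 = -0.6233.
        Two-sided p = 2*Phi(z) = 0.533087.
Step 6: alpha = 0.05. fail to reject H0.

W+ = 40, W- = 26, W = min = 26, p = 0.533087, fail to reject H0.


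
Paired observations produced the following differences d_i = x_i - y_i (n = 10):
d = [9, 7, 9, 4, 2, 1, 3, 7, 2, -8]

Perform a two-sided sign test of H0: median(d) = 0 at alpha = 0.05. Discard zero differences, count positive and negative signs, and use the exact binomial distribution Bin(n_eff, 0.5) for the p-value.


Step 1: Discard zero differences. Original n = 10; n_eff = number of nonzero differences = 10.
Nonzero differences (with sign): +9, +7, +9, +4, +2, +1, +3, +7, +2, -8
Step 2: Count signs: positive = 9, negative = 1.
Step 3: Under H0: P(positive) = 0.5, so the number of positives S ~ Bin(10, 0.5).
Step 4: Two-sided exact p-value = sum of Bin(10,0.5) probabilities at or below the observed probability = 0.021484.
Step 5: alpha = 0.05. reject H0.

n_eff = 10, pos = 9, neg = 1, p = 0.021484, reject H0.


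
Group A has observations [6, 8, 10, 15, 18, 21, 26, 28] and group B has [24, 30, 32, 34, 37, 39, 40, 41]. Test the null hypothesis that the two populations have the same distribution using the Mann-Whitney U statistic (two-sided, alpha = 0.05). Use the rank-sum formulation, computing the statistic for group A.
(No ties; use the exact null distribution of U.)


Step 1: Combine and sort all 16 observations; assign midranks.
sorted (value, group): (6,X), (8,X), (10,X), (15,X), (18,X), (21,X), (24,Y), (26,X), (28,X), (30,Y), (32,Y), (34,Y), (37,Y), (39,Y), (40,Y), (41,Y)
ranks: 6->1, 8->2, 10->3, 15->4, 18->5, 21->6, 24->7, 26->8, 28->9, 30->10, 32->11, 34->12, 37->13, 39->14, 40->15, 41->16
Step 2: Rank sum for X: R1 = 1 + 2 + 3 + 4 + 5 + 6 + 8 + 9 = 38.
Step 3: U_X = R1 - n1(n1+1)/2 = 38 - 8*9/2 = 38 - 36 = 2.
       U_Y = n1*n2 - U_X = 64 - 2 = 62.
Step 4: No ties, so the exact null distribution of U (based on enumerating the C(16,8) = 12870 equally likely rank assignments) gives the two-sided p-value.
Step 5: p-value = 0.000622; compare to alpha = 0.05. reject H0.

U_X = 2, p = 0.000622, reject H0 at alpha = 0.05.


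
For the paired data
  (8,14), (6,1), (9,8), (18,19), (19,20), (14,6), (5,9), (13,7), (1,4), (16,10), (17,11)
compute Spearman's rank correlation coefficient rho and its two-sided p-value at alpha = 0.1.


Step 1: Rank x and y separately (midranks; no ties here).
rank(x): 8->4, 6->3, 9->5, 18->10, 19->11, 14->7, 5->2, 13->6, 1->1, 16->8, 17->9
rank(y): 14->9, 1->1, 8->5, 19->10, 20->11, 6->3, 9->6, 7->4, 4->2, 10->7, 11->8
Step 2: d_i = R_x(i) - R_y(i); compute d_i^2.
  (4-9)^2=25, (3-1)^2=4, (5-5)^2=0, (10-10)^2=0, (11-11)^2=0, (7-3)^2=16, (2-6)^2=16, (6-4)^2=4, (1-2)^2=1, (8-7)^2=1, (9-8)^2=1
sum(d^2) = 68.
Step 3: rho = 1 - 6*68 / (11*(11^2 - 1)) = 1 - 408/1320 = 0.690909.
Step 4: Under H0, t = rho * sqrt((n-2)/(1-rho^2)) = 2.8671 ~ t(9).
Step 5: Two-sided p-value from the t-distribution with 9 df = 0.018565.
Step 6: alpha = 0.1. reject H0.

rho = 0.6909, p = 0.018565, reject H0 at alpha = 0.1.


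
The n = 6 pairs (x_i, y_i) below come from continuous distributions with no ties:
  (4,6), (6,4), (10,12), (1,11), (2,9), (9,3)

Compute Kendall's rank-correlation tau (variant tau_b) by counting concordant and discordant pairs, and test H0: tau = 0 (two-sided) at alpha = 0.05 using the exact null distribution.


Step 1: Enumerate the 15 unordered pairs (i,j) with i<j and classify each by sign(x_j-x_i) * sign(y_j-y_i).
  (1,2):dx=+2,dy=-2->D; (1,3):dx=+6,dy=+6->C; (1,4):dx=-3,dy=+5->D; (1,5):dx=-2,dy=+3->D
  (1,6):dx=+5,dy=-3->D; (2,3):dx=+4,dy=+8->C; (2,4):dx=-5,dy=+7->D; (2,5):dx=-4,dy=+5->D
  (2,6):dx=+3,dy=-1->D; (3,4):dx=-9,dy=-1->C; (3,5):dx=-8,dy=-3->C; (3,6):dx=-1,dy=-9->C
  (4,5):dx=+1,dy=-2->D; (4,6):dx=+8,dy=-8->D; (5,6):dx=+7,dy=-6->D
Step 2: C = 5, D = 10, total pairs = 15.
Step 3: tau = (C - D)/(n(n-1)/2) = (5 - 10)/15 = -0.333333.
Step 4: Exact two-sided p-value (enumerate n! = 720 permutations of y under H0): p = 0.469444.
Step 5: alpha = 0.05. fail to reject H0.

tau_b = -0.3333 (C=5, D=10), p = 0.469444, fail to reject H0.


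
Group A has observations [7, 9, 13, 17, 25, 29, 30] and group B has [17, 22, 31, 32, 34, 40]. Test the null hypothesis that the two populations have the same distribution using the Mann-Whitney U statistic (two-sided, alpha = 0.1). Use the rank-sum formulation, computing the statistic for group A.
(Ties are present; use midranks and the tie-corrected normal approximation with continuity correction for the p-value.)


Step 1: Combine and sort all 13 observations; assign midranks.
sorted (value, group): (7,X), (9,X), (13,X), (17,X), (17,Y), (22,Y), (25,X), (29,X), (30,X), (31,Y), (32,Y), (34,Y), (40,Y)
ranks: 7->1, 9->2, 13->3, 17->4.5, 17->4.5, 22->6, 25->7, 29->8, 30->9, 31->10, 32->11, 34->12, 40->13
Step 2: Rank sum for X: R1 = 1 + 2 + 3 + 4.5 + 7 + 8 + 9 = 34.5.
Step 3: U_X = R1 - n1(n1+1)/2 = 34.5 - 7*8/2 = 34.5 - 28 = 6.5.
       U_Y = n1*n2 - U_X = 42 - 6.5 = 35.5.
Step 4: Ties are present, so use the tie-corrected normal approximation (with continuity correction) for the p-value.
Step 5: p-value = 0.045204; compare to alpha = 0.1. reject H0.

U_X = 6.5, p = 0.045204, reject H0 at alpha = 0.1.


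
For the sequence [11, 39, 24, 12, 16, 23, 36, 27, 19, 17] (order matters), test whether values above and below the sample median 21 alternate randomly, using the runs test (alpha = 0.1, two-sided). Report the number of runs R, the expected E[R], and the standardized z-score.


Step 1: Compute median = 21; label A = above, B = below.
Labels in order: BAABBAAABB  (n_A = 5, n_B = 5)
Step 2: Count runs R = 5.
Step 3: Under H0 (random ordering), E[R] = 2*n_A*n_B/(n_A+n_B) + 1 = 2*5*5/10 + 1 = 6.0000.
        Var[R] = 2*n_A*n_B*(2*n_A*n_B - n_A - n_B) / ((n_A+n_B)^2 * (n_A+n_B-1)) = 2000/900 = 2.2222.
        SD[R] = 1.4907.
Step 4: Continuity-corrected z = (R + 0.5 - E[R]) / SD[R] = (5 + 0.5 - 6.0000) / 1.4907 = -0.3354.
Step 5: Two-sided p-value via normal approximation = 2*(1 - Phi(|z|)) = 0.737316.
Step 6: alpha = 0.1. fail to reject H0.

R = 5, z = -0.3354, p = 0.737316, fail to reject H0.


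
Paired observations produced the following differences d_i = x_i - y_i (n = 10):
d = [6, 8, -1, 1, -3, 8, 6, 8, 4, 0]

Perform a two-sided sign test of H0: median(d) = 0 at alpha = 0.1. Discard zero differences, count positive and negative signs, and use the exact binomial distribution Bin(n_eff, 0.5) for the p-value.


Step 1: Discard zero differences. Original n = 10; n_eff = number of nonzero differences = 9.
Nonzero differences (with sign): +6, +8, -1, +1, -3, +8, +6, +8, +4
Step 2: Count signs: positive = 7, negative = 2.
Step 3: Under H0: P(positive) = 0.5, so the number of positives S ~ Bin(9, 0.5).
Step 4: Two-sided exact p-value = sum of Bin(9,0.5) probabilities at or below the observed probability = 0.179688.
Step 5: alpha = 0.1. fail to reject H0.

n_eff = 9, pos = 7, neg = 2, p = 0.179688, fail to reject H0.


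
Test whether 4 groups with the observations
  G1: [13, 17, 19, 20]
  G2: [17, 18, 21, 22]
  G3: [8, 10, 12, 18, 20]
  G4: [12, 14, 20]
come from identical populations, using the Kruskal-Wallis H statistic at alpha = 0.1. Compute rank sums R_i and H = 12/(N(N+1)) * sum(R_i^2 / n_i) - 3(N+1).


Step 1: Combine all N = 16 observations and assign midranks.
sorted (value, group, rank): (8,G3,1), (10,G3,2), (12,G3,3.5), (12,G4,3.5), (13,G1,5), (14,G4,6), (17,G1,7.5), (17,G2,7.5), (18,G2,9.5), (18,G3,9.5), (19,G1,11), (20,G1,13), (20,G3,13), (20,G4,13), (21,G2,15), (22,G2,16)
Step 2: Sum ranks within each group.
R_1 = 36.5 (n_1 = 4)
R_2 = 48 (n_2 = 4)
R_3 = 29 (n_3 = 5)
R_4 = 22.5 (n_4 = 3)
Step 3: H = 12/(N(N+1)) * sum(R_i^2/n_i) - 3(N+1)
     = 12/(16*17) * (36.5^2/4 + 48^2/4 + 29^2/5 + 22.5^2/3) - 3*17
     = 0.044118 * 1246.01 - 51
     = 3.971140.
Step 4: Ties present; correction factor C = 1 - 42/(16^3 - 16) = 0.989706. Corrected H = 3.971140 / 0.989706 = 4.012444.
Step 5: Under H0, H ~ chi^2(3); p-value = 0.260124.
Step 6: alpha = 0.1. fail to reject H0.

H = 4.0124, df = 3, p = 0.260124, fail to reject H0.


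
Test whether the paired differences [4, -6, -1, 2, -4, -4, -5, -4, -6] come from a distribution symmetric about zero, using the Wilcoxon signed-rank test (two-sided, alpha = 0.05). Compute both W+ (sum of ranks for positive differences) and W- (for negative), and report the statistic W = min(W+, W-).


Step 1: Drop any zero differences (none here) and take |d_i|.
|d| = [4, 6, 1, 2, 4, 4, 5, 4, 6]
Step 2: Midrank |d_i| (ties get averaged ranks).
ranks: |4|->4.5, |6|->8.5, |1|->1, |2|->2, |4|->4.5, |4|->4.5, |5|->7, |4|->4.5, |6|->8.5
Step 3: Attach original signs; sum ranks with positive sign and with negative sign.
W+ = 4.5 + 2 = 6.5
W- = 8.5 + 1 + 4.5 + 4.5 + 7 + 4.5 + 8.5 = 38.5
(Check: W+ + W- = 45 should equal n(n+1)/2 = 45.)
Step 4: Test statistic W = min(W+, W-) = 6.5.
Step 5: Ties in |d|, so use the tie-corrected normal approximation.
        E[W] = n(n+1)/4 = 9*10/4 = 22.5.
        Tie groups: |d|=4 (t=4), |d|=6 (t=2); sum(t^3 - t) = 66.
        Var[W] = n(n+1)(2n+1)/24 - sum(t^3-t)/48 = 1710/24 - 66/48 = 69.875.
        z = (W - E[W]) / sqrt(Var[W]) = (6.5 - 22.5) / 8.3591 = -1.9141.
        Two-sided p = 2*Phi(z) = 0.055611.
Step 6: alpha = 0.05. fail to reject H0.

W+ = 6.5, W- = 38.5, W = min = 6.5, p = 0.055611, fail to reject H0.


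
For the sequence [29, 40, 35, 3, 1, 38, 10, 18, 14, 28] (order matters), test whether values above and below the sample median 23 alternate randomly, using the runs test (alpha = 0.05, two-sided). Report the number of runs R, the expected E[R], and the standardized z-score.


Step 1: Compute median = 23; label A = above, B = below.
Labels in order: AAABBABBBA  (n_A = 5, n_B = 5)
Step 2: Count runs R = 5.
Step 3: Under H0 (random ordering), E[R] = 2*n_A*n_B/(n_A+n_B) + 1 = 2*5*5/10 + 1 = 6.0000.
        Var[R] = 2*n_A*n_B*(2*n_A*n_B - n_A - n_B) / ((n_A+n_B)^2 * (n_A+n_B-1)) = 2000/900 = 2.2222.
        SD[R] = 1.4907.
Step 4: Continuity-corrected z = (R + 0.5 - E[R]) / SD[R] = (5 + 0.5 - 6.0000) / 1.4907 = -0.3354.
Step 5: Two-sided p-value via normal approximation = 2*(1 - Phi(|z|)) = 0.737316.
Step 6: alpha = 0.05. fail to reject H0.

R = 5, z = -0.3354, p = 0.737316, fail to reject H0.


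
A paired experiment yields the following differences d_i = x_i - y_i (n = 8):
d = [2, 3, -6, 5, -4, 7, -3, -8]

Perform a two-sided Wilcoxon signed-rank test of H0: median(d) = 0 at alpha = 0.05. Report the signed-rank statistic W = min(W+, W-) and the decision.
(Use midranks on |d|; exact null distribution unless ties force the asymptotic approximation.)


Step 1: Drop any zero differences (none here) and take |d_i|.
|d| = [2, 3, 6, 5, 4, 7, 3, 8]
Step 2: Midrank |d_i| (ties get averaged ranks).
ranks: |2|->1, |3|->2.5, |6|->6, |5|->5, |4|->4, |7|->7, |3|->2.5, |8|->8
Step 3: Attach original signs; sum ranks with positive sign and with negative sign.
W+ = 1 + 2.5 + 5 + 7 = 15.5
W- = 6 + 4 + 2.5 + 8 = 20.5
(Check: W+ + W- = 36 should equal n(n+1)/2 = 36.)
Step 4: Test statistic W = min(W+, W-) = 15.5.
Step 5: Ties in |d|, so use the tie-corrected normal approximation.
        E[W] = n(n+1)/4 = 8*9/4 = 18.
        Tie groups: |d|=3 (t=2); sum(t^3 - t) = 6.
        Var[W] = n(n+1)(2n+1)/24 - sum(t^3-t)/48 = 1224/24 - 6/48 = 50.875.
        z = (W - E[W]) / sqrt(Var[W]) = (15.5 - 18) / 7.1327 = -0.3505.
        Two-sided p = 2*Phi(z) = 0.725964.
Step 6: alpha = 0.05. fail to reject H0.

W+ = 15.5, W- = 20.5, W = min = 15.5, p = 0.725964, fail to reject H0.


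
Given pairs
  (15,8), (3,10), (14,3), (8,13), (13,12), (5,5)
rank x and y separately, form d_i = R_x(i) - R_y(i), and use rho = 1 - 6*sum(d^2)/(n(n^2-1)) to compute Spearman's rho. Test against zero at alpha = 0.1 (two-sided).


Step 1: Rank x and y separately (midranks; no ties here).
rank(x): 15->6, 3->1, 14->5, 8->3, 13->4, 5->2
rank(y): 8->3, 10->4, 3->1, 13->6, 12->5, 5->2
Step 2: d_i = R_x(i) - R_y(i); compute d_i^2.
  (6-3)^2=9, (1-4)^2=9, (5-1)^2=16, (3-6)^2=9, (4-5)^2=1, (2-2)^2=0
sum(d^2) = 44.
Step 3: rho = 1 - 6*44 / (6*(6^2 - 1)) = 1 - 264/210 = -0.257143.
Step 4: Under H0, t = rho * sqrt((n-2)/(1-rho^2)) = -0.5322 ~ t(4).
Step 5: Two-sided p-value from the t-distribution with 4 df = 0.622787.
Step 6: alpha = 0.1. fail to reject H0.

rho = -0.2571, p = 0.622787, fail to reject H0 at alpha = 0.1.


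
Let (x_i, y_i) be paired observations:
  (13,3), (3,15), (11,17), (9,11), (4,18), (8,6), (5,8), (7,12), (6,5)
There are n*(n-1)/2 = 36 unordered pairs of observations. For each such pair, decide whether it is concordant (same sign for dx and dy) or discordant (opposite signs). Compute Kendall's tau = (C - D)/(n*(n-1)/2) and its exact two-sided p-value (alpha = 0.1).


Step 1: Enumerate the 36 unordered pairs (i,j) with i<j and classify each by sign(x_j-x_i) * sign(y_j-y_i).
  (1,2):dx=-10,dy=+12->D; (1,3):dx=-2,dy=+14->D; (1,4):dx=-4,dy=+8->D; (1,5):dx=-9,dy=+15->D
  (1,6):dx=-5,dy=+3->D; (1,7):dx=-8,dy=+5->D; (1,8):dx=-6,dy=+9->D; (1,9):dx=-7,dy=+2->D
  (2,3):dx=+8,dy=+2->C; (2,4):dx=+6,dy=-4->D; (2,5):dx=+1,dy=+3->C; (2,6):dx=+5,dy=-9->D
  (2,7):dx=+2,dy=-7->D; (2,8):dx=+4,dy=-3->D; (2,9):dx=+3,dy=-10->D; (3,4):dx=-2,dy=-6->C
  (3,5):dx=-7,dy=+1->D; (3,6):dx=-3,dy=-11->C; (3,7):dx=-6,dy=-9->C; (3,8):dx=-4,dy=-5->C
  (3,9):dx=-5,dy=-12->C; (4,5):dx=-5,dy=+7->D; (4,6):dx=-1,dy=-5->C; (4,7):dx=-4,dy=-3->C
  (4,8):dx=-2,dy=+1->D; (4,9):dx=-3,dy=-6->C; (5,6):dx=+4,dy=-12->D; (5,7):dx=+1,dy=-10->D
  (5,8):dx=+3,dy=-6->D; (5,9):dx=+2,dy=-13->D; (6,7):dx=-3,dy=+2->D; (6,8):dx=-1,dy=+6->D
  (6,9):dx=-2,dy=-1->C; (7,8):dx=+2,dy=+4->C; (7,9):dx=+1,dy=-3->D; (8,9):dx=-1,dy=-7->C
Step 2: C = 13, D = 23, total pairs = 36.
Step 3: tau = (C - D)/(n(n-1)/2) = (13 - 23)/36 = -0.277778.
Step 4: Exact two-sided p-value (enumerate n! = 362880 permutations of y under H0): p = 0.358488.
Step 5: alpha = 0.1. fail to reject H0.

tau_b = -0.2778 (C=13, D=23), p = 0.358488, fail to reject H0.


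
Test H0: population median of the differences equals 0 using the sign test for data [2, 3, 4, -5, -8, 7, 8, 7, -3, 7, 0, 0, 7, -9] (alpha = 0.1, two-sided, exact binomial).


Step 1: Discard zero differences. Original n = 14; n_eff = number of nonzero differences = 12.
Nonzero differences (with sign): +2, +3, +4, -5, -8, +7, +8, +7, -3, +7, +7, -9
Step 2: Count signs: positive = 8, negative = 4.
Step 3: Under H0: P(positive) = 0.5, so the number of positives S ~ Bin(12, 0.5).
Step 4: Two-sided exact p-value = sum of Bin(12,0.5) probabilities at or below the observed probability = 0.387695.
Step 5: alpha = 0.1. fail to reject H0.

n_eff = 12, pos = 8, neg = 4, p = 0.387695, fail to reject H0.


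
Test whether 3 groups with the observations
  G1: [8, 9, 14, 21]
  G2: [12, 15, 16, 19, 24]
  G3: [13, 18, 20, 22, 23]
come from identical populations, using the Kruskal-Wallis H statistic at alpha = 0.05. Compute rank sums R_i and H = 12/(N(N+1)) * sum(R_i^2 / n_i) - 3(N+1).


Step 1: Combine all N = 14 observations and assign midranks.
sorted (value, group, rank): (8,G1,1), (9,G1,2), (12,G2,3), (13,G3,4), (14,G1,5), (15,G2,6), (16,G2,7), (18,G3,8), (19,G2,9), (20,G3,10), (21,G1,11), (22,G3,12), (23,G3,13), (24,G2,14)
Step 2: Sum ranks within each group.
R_1 = 19 (n_1 = 4)
R_2 = 39 (n_2 = 5)
R_3 = 47 (n_3 = 5)
Step 3: H = 12/(N(N+1)) * sum(R_i^2/n_i) - 3(N+1)
     = 12/(14*15) * (19^2/4 + 39^2/5 + 47^2/5) - 3*15
     = 0.057143 * 836.25 - 45
     = 2.785714.
Step 4: No ties, so H is used without correction.
Step 5: Under H0, H ~ chi^2(2); p-value = 0.248365.
Step 6: alpha = 0.05. fail to reject H0.

H = 2.7857, df = 2, p = 0.248365, fail to reject H0.


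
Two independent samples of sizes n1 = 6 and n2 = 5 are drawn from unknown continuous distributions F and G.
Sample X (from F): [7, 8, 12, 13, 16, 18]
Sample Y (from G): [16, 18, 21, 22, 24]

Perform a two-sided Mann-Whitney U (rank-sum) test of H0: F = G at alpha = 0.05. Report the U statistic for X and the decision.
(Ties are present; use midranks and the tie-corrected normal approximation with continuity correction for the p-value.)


Step 1: Combine and sort all 11 observations; assign midranks.
sorted (value, group): (7,X), (8,X), (12,X), (13,X), (16,X), (16,Y), (18,X), (18,Y), (21,Y), (22,Y), (24,Y)
ranks: 7->1, 8->2, 12->3, 13->4, 16->5.5, 16->5.5, 18->7.5, 18->7.5, 21->9, 22->10, 24->11
Step 2: Rank sum for X: R1 = 1 + 2 + 3 + 4 + 5.5 + 7.5 = 23.
Step 3: U_X = R1 - n1(n1+1)/2 = 23 - 6*7/2 = 23 - 21 = 2.
       U_Y = n1*n2 - U_X = 30 - 2 = 28.
Step 4: Ties are present, so use the tie-corrected normal approximation (with continuity correction) for the p-value.
Step 5: p-value = 0.021870; compare to alpha = 0.05. reject H0.

U_X = 2, p = 0.021870, reject H0 at alpha = 0.05.


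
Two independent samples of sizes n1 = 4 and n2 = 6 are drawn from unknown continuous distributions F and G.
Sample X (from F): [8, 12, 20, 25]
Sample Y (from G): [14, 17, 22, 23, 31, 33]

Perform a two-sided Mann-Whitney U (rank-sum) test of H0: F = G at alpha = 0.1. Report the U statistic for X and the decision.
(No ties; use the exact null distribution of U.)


Step 1: Combine and sort all 10 observations; assign midranks.
sorted (value, group): (8,X), (12,X), (14,Y), (17,Y), (20,X), (22,Y), (23,Y), (25,X), (31,Y), (33,Y)
ranks: 8->1, 12->2, 14->3, 17->4, 20->5, 22->6, 23->7, 25->8, 31->9, 33->10
Step 2: Rank sum for X: R1 = 1 + 2 + 5 + 8 = 16.
Step 3: U_X = R1 - n1(n1+1)/2 = 16 - 4*5/2 = 16 - 10 = 6.
       U_Y = n1*n2 - U_X = 24 - 6 = 18.
Step 4: No ties, so the exact null distribution of U (based on enumerating the C(10,4) = 210 equally likely rank assignments) gives the two-sided p-value.
Step 5: p-value = 0.257143; compare to alpha = 0.1. fail to reject H0.

U_X = 6, p = 0.257143, fail to reject H0 at alpha = 0.1.


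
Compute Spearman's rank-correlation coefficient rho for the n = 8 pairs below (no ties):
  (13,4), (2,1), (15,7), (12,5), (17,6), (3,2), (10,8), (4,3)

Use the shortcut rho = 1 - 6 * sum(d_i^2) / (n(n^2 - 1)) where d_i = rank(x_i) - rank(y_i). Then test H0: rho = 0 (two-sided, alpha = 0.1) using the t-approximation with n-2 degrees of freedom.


Step 1: Rank x and y separately (midranks; no ties here).
rank(x): 13->6, 2->1, 15->7, 12->5, 17->8, 3->2, 10->4, 4->3
rank(y): 4->4, 1->1, 7->7, 5->5, 6->6, 2->2, 8->8, 3->3
Step 2: d_i = R_x(i) - R_y(i); compute d_i^2.
  (6-4)^2=4, (1-1)^2=0, (7-7)^2=0, (5-5)^2=0, (8-6)^2=4, (2-2)^2=0, (4-8)^2=16, (3-3)^2=0
sum(d^2) = 24.
Step 3: rho = 1 - 6*24 / (8*(8^2 - 1)) = 1 - 144/504 = 0.714286.
Step 4: Under H0, t = rho * sqrt((n-2)/(1-rho^2)) = 2.5000 ~ t(6).
Step 5: Two-sided p-value from the t-distribution with 6 df = 0.046528.
Step 6: alpha = 0.1. reject H0.

rho = 0.7143, p = 0.046528, reject H0 at alpha = 0.1.


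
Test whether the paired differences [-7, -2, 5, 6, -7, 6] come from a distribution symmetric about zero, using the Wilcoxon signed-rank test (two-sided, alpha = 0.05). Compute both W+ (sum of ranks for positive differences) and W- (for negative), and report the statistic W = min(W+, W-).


Step 1: Drop any zero differences (none here) and take |d_i|.
|d| = [7, 2, 5, 6, 7, 6]
Step 2: Midrank |d_i| (ties get averaged ranks).
ranks: |7|->5.5, |2|->1, |5|->2, |6|->3.5, |7|->5.5, |6|->3.5
Step 3: Attach original signs; sum ranks with positive sign and with negative sign.
W+ = 2 + 3.5 + 3.5 = 9
W- = 5.5 + 1 + 5.5 = 12
(Check: W+ + W- = 21 should equal n(n+1)/2 = 21.)
Step 4: Test statistic W = min(W+, W-) = 9.
Step 5: Ties in |d|, so use the tie-corrected normal approximation.
        E[W] = n(n+1)/4 = 6*7/4 = 10.5.
        Tie groups: |d|=6 (t=2), |d|=7 (t=2); sum(t^3 - t) = 12.
        Var[W] = n(n+1)(2n+1)/24 - sum(t^3-t)/48 = 546/24 - 12/48 = 22.5.
        z = (W - E[W]) / sqrt(Var[W]) = (9 - 10.5) / 4.7434 = -0.3162.
        Two-sided p = 2*Phi(z) = 0.751830.
Step 6: alpha = 0.05. fail to reject H0.

W+ = 9, W- = 12, W = min = 9, p = 0.751830, fail to reject H0.
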